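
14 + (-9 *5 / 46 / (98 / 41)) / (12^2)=1009587 / 72128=14.00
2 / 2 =1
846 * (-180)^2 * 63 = 1726855200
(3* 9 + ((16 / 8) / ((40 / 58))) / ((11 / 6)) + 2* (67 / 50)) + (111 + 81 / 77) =275879 / 1925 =143.31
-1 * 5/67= -5/67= -0.07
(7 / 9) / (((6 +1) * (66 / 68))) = 0.11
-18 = -18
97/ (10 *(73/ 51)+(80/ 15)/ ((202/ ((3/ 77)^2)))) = 6.78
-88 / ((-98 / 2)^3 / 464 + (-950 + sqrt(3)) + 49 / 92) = 10022459392* sqrt(3) / 164830412406697 + 12057231832448 / 164830412406697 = 0.07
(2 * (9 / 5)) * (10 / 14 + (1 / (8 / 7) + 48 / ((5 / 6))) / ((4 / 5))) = 148797 / 560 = 265.71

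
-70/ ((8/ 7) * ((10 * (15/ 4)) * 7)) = -7/ 30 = -0.23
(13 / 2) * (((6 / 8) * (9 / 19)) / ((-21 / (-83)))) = 9711 / 1064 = 9.13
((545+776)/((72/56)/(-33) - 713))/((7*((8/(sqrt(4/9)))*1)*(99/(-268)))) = 88507/1482408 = 0.06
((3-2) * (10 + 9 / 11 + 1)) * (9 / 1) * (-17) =-19890 / 11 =-1808.18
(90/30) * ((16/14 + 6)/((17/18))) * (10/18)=1500/119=12.61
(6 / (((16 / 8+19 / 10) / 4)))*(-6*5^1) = -2400 / 13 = -184.62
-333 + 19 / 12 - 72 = -4841 / 12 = -403.42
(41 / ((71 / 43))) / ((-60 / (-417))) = 245057 / 1420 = 172.58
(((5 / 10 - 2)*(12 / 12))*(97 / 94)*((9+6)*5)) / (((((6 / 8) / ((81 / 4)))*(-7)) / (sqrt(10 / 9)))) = 472.00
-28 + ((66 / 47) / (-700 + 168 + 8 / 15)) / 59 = -309489479 / 11053178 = -28.00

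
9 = 9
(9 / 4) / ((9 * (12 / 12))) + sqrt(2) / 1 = 1 / 4 + sqrt(2) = 1.66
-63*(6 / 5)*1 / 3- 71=-481 / 5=-96.20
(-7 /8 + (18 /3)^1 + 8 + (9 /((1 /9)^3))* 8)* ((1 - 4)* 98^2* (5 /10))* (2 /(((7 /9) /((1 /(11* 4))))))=-3889703349 /88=-44201174.42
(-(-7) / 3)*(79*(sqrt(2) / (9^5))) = 553*sqrt(2) / 177147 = 0.00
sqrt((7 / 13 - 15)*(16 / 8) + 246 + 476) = sqrt(117130) / 13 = 26.33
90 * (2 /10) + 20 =38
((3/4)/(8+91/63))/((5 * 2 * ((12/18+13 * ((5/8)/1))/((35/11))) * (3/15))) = 0.01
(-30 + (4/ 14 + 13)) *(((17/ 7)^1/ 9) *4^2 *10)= -35360/ 49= -721.63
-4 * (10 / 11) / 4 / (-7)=10 / 77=0.13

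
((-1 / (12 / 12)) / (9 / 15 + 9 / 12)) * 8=-160 / 27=-5.93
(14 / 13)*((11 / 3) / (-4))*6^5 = -99792 / 13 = -7676.31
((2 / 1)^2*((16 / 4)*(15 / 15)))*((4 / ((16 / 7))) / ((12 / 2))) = 14 / 3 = 4.67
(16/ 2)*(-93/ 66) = -11.27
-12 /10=-6 /5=-1.20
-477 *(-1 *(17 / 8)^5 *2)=677271789 / 16384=41337.39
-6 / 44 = -3 / 22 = -0.14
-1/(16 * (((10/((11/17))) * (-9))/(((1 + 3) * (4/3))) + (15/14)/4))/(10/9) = 231/106000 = 0.00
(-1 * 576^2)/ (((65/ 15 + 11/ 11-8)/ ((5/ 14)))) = 311040/ 7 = 44434.29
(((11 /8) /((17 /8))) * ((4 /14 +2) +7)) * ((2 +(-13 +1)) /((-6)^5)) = 3575 /462672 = 0.01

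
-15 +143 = 128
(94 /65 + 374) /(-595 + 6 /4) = -48808 /77155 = -0.63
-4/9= -0.44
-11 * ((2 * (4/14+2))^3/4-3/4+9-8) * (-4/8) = 364221/2744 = 132.73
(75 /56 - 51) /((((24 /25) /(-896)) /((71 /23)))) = 3290850 /23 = 143080.43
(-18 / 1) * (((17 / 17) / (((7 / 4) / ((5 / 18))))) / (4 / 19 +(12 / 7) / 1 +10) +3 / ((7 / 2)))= -86974 / 5551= -15.67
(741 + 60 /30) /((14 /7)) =371.50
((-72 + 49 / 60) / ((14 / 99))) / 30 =-46981 / 2800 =-16.78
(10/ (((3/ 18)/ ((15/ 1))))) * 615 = 553500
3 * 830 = 2490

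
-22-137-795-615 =-1569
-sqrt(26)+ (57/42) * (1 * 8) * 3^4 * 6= 36936/7 - sqrt(26)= 5271.47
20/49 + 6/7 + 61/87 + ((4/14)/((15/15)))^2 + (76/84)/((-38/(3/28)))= 2.05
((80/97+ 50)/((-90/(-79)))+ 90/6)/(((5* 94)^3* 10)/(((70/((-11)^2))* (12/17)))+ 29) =0.00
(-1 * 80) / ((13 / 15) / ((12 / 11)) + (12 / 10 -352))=14400 / 63001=0.23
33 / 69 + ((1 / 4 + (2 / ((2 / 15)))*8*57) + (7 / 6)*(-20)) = 1881601 / 276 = 6817.39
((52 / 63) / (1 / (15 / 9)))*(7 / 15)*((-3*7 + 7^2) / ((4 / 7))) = 2548 / 81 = 31.46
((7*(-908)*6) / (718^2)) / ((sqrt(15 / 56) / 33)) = -209748*sqrt(210) / 644405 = -4.72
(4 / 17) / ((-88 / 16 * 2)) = -4 / 187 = -0.02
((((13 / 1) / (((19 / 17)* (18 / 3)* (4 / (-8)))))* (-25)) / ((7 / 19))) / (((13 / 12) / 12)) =20400 / 7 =2914.29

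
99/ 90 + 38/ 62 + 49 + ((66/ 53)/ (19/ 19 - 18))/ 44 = 7082078/ 139655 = 50.71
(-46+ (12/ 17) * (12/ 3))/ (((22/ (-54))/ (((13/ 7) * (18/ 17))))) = 4637412/ 22253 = 208.39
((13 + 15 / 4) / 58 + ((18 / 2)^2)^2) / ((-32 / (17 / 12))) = -25877723 / 89088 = -290.47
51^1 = 51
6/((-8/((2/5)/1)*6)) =-1/20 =-0.05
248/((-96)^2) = 31/1152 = 0.03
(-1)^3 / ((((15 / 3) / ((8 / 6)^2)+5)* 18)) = -8 / 1125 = -0.01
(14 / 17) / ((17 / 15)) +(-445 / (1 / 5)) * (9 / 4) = -5786385 / 1156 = -5005.52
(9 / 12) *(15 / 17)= 45 / 68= 0.66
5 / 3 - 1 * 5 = -10 / 3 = -3.33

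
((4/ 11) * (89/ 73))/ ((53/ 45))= 16020/ 42559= 0.38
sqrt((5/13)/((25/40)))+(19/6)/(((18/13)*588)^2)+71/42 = 2*sqrt(26)/13+1136216779/672126336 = 2.47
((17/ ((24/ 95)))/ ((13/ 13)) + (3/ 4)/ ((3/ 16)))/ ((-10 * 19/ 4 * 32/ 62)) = -53041/ 18240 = -2.91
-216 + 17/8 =-1711/8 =-213.88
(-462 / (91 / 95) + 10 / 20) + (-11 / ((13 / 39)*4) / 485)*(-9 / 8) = -97205659 / 201760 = -481.79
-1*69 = -69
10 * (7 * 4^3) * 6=26880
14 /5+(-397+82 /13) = -25213 /65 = -387.89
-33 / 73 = -0.45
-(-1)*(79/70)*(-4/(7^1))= -0.64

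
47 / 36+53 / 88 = 1.91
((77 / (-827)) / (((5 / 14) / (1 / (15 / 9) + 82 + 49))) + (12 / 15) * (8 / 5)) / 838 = -0.04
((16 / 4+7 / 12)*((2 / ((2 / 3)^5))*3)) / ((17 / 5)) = 66825 / 1088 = 61.42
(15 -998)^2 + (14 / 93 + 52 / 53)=4762844059 / 4929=966290.13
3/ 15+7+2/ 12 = 7.37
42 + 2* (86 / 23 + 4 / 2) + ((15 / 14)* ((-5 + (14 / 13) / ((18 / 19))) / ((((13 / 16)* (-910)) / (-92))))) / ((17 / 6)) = 2243372774 / 42092323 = 53.30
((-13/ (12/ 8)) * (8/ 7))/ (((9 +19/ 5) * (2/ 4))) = -65/ 42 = -1.55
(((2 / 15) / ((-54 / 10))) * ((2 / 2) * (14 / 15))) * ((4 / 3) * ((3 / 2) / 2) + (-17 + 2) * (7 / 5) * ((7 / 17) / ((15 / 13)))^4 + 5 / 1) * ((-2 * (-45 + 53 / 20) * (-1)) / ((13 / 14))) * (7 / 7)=1324190820536276 / 111308697703125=11.90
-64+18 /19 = -1198 /19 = -63.05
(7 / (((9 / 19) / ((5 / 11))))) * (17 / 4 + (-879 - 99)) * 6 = -2590175 / 66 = -39245.08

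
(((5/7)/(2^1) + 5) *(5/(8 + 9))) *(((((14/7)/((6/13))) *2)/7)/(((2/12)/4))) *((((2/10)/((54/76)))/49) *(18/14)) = 98800/285719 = 0.35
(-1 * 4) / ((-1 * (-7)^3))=-4 / 343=-0.01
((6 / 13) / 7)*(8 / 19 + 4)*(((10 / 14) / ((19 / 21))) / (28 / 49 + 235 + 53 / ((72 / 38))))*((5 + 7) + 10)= 5987520 / 311676209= 0.02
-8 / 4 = -2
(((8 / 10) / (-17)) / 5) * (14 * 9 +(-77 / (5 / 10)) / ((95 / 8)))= -42952 / 40375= -1.06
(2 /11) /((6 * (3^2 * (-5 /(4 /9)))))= -4 /13365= -0.00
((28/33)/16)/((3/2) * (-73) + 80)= -7/3894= -0.00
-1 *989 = -989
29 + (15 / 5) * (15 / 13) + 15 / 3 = 487 / 13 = 37.46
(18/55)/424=9/11660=0.00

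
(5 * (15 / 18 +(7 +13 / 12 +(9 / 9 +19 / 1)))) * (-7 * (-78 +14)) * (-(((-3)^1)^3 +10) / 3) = 3303440 / 9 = 367048.89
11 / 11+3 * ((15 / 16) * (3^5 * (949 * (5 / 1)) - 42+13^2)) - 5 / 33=856223009 / 264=3243268.97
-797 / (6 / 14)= -5579 / 3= -1859.67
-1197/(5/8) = -9576/5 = -1915.20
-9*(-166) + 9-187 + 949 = 2265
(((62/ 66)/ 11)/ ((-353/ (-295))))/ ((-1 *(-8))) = 9145/ 1025112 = 0.01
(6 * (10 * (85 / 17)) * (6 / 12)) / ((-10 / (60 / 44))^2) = 675 / 242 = 2.79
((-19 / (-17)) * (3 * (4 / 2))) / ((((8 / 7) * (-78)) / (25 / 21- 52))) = 20273 / 5304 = 3.82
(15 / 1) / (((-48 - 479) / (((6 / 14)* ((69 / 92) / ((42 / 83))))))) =-3735 / 206584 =-0.02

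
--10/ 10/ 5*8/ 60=2/ 75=0.03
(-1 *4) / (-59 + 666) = -4 / 607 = -0.01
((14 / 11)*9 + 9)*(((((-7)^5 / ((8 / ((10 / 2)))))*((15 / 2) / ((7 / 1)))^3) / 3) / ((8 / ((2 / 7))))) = -8859375 / 2816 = -3146.08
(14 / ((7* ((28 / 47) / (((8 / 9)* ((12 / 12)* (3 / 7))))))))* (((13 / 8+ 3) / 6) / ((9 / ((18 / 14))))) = 1739 / 12348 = 0.14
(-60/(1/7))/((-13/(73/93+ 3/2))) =29750/403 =73.82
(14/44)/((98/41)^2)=1681/30184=0.06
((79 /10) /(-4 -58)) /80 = -79 /49600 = -0.00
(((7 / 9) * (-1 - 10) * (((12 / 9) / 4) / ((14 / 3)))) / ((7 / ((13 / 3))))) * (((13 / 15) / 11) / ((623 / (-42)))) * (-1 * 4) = -676 / 84105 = -0.01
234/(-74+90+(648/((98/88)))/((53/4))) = 303849/77800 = 3.91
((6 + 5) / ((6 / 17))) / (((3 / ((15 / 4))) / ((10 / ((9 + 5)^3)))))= 4675 / 32928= 0.14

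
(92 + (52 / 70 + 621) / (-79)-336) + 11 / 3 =-2058848 / 8295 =-248.20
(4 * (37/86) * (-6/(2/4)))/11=-888/473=-1.88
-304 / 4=-76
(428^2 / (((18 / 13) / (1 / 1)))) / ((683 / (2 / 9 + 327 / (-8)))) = -435645899 / 55323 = -7874.59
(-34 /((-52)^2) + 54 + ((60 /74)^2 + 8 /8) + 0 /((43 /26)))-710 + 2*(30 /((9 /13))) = -3152183459 /5552664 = -567.69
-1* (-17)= 17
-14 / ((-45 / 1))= 0.31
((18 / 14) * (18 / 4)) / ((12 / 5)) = 135 / 56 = 2.41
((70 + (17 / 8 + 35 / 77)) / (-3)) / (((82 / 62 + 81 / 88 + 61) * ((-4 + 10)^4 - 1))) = -65999 / 223422465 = -0.00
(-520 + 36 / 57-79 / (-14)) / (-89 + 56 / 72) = 1229859 / 211204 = 5.82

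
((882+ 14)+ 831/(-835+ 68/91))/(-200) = -67946011/15183400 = -4.48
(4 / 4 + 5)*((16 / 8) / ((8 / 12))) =18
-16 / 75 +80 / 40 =134 / 75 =1.79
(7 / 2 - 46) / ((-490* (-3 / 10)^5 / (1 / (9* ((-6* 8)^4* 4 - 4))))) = -21250 / 113773135329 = -0.00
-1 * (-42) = 42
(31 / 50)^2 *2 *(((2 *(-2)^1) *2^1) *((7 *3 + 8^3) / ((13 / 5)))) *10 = -315208 / 25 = -12608.32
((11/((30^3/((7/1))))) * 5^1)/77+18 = 97201/5400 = 18.00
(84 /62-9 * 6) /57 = -544 /589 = -0.92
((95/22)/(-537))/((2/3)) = -95/7876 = -0.01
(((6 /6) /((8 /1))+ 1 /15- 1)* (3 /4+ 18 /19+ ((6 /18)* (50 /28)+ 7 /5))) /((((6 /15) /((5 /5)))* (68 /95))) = -2858299 /274176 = -10.43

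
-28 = -28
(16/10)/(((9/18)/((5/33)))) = 16/33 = 0.48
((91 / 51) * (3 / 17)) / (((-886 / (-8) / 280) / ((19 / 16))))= 121030 / 128027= 0.95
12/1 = 12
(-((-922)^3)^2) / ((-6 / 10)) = 3071535439966963520 / 3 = 1023845146655654506.67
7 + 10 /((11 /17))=247 /11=22.45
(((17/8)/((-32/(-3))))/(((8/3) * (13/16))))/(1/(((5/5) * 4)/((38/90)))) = 6885/7904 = 0.87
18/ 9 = 2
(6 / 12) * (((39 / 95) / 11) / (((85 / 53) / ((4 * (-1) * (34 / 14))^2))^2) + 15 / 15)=8167747309 / 125452250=65.11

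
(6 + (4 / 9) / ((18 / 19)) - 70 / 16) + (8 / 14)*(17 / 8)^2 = 42407 / 9072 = 4.67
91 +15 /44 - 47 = 1951 /44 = 44.34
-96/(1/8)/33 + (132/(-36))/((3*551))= -1269625/54549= -23.27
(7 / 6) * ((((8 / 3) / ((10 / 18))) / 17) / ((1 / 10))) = 56 / 17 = 3.29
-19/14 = -1.36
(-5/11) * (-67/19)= 335/209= 1.60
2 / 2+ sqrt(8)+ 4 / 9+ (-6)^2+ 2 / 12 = 2 * sqrt(2)+ 677 / 18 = 40.44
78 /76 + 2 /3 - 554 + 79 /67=-4209515 /7638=-551.13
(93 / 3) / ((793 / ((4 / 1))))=124 / 793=0.16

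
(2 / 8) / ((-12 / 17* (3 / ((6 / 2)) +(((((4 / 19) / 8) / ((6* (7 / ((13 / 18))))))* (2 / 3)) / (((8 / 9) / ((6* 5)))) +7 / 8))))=-2261 / 12035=-0.19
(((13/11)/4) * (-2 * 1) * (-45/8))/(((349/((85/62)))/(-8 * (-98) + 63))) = 3828825/346208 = 11.06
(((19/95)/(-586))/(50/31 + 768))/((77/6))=-93/2691301690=-0.00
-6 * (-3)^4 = -486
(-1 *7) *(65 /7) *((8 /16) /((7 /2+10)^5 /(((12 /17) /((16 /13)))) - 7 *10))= -3380 /81303193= -0.00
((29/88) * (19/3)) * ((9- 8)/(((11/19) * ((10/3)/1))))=1.08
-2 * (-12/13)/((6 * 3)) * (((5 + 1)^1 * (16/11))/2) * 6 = 384/143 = 2.69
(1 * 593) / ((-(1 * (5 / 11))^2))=-71753 / 25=-2870.12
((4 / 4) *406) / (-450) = -203 / 225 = -0.90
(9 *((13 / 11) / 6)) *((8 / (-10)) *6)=-468 / 55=-8.51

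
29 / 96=0.30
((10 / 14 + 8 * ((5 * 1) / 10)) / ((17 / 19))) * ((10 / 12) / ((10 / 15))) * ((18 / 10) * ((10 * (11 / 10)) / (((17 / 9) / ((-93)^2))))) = 4831824393 / 8092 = 597111.27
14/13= 1.08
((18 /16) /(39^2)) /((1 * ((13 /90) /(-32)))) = -0.16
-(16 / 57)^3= -4096 / 185193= -0.02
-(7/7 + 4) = -5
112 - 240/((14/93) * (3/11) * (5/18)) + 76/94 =-6886550/329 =-20931.76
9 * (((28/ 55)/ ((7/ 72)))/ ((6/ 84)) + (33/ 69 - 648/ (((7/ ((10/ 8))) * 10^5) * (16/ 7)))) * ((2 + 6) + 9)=456994400571/ 40480000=11289.39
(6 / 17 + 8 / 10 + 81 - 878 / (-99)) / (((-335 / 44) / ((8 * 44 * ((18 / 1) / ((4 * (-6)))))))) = 269613344 / 85425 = 3156.14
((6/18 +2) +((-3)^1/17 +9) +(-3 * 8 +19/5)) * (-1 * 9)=6918/85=81.39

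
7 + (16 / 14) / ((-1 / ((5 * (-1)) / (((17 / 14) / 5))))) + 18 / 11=6015 / 187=32.17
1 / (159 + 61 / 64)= 64 / 10237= 0.01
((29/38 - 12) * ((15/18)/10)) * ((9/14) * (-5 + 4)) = 0.60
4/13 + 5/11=0.76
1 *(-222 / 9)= -24.67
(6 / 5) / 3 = 2 / 5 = 0.40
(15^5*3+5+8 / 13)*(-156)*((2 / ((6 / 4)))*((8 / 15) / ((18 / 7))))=-13267832704 / 135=-98280242.25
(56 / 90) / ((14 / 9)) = 2 / 5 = 0.40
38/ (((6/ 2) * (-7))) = -38/ 21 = -1.81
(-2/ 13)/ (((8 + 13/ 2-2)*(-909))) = 4/ 295425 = 0.00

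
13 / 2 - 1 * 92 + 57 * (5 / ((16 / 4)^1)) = -57 / 4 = -14.25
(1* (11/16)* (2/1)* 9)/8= 99/64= 1.55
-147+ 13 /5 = -722 /5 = -144.40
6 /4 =3 /2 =1.50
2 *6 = 12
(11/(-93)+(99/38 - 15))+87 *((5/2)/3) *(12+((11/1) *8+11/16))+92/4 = 413355341/56544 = 7310.33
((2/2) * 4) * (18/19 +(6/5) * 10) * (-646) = -33456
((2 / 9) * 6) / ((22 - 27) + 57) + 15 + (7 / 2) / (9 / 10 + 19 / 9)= 171091 / 10569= 16.19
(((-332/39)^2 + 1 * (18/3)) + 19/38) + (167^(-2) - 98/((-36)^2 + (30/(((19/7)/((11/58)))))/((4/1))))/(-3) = 6383418276879559/80809619843394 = 78.99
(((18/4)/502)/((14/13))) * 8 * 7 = 117/251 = 0.47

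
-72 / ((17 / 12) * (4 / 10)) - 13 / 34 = -4333 / 34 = -127.44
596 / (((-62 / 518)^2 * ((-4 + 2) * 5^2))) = -19990138 / 24025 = -832.06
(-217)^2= 47089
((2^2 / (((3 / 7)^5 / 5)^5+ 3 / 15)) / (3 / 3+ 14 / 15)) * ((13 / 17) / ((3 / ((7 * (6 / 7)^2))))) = 2801875508940783810614625000 / 206608384217188449172806137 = 13.56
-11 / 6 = -1.83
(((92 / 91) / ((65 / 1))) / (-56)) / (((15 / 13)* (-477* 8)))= 23 / 364618800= 0.00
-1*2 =-2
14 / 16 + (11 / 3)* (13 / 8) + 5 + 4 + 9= 149 / 6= 24.83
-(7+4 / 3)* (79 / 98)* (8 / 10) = -5.37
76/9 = 8.44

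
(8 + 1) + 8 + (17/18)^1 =323/18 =17.94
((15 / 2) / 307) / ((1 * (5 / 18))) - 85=-84.91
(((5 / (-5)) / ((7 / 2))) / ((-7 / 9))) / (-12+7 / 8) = -0.03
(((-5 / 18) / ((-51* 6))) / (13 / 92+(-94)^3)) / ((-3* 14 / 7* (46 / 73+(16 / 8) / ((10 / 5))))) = 1679 / 15025656697254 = 0.00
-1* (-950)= 950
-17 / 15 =-1.13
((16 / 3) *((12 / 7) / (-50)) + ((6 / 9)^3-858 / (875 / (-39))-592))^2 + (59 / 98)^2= 33532184441973961 / 109395562500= 306522.35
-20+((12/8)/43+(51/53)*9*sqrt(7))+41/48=-39445/2064+459*sqrt(7)/53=3.80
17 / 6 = 2.83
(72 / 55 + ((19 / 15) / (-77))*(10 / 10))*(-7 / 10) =-0.90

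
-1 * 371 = -371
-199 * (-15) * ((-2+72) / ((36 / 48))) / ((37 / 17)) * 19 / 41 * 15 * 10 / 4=3374542500 / 1517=2224484.18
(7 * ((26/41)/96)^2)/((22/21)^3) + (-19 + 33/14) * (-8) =4270635443645/32075524096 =133.14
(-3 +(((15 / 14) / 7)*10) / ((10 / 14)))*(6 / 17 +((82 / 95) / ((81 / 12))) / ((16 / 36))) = -6208 / 11305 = -0.55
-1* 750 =-750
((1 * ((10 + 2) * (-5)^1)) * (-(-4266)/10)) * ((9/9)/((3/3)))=-25596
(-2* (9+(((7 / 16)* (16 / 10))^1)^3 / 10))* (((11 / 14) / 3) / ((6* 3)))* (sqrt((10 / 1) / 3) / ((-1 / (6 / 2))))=993773* sqrt(30) / 3780000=1.44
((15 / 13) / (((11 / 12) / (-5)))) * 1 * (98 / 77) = -12600 / 1573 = -8.01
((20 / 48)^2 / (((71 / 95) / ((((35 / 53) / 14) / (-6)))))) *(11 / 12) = -130625 / 78029568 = -0.00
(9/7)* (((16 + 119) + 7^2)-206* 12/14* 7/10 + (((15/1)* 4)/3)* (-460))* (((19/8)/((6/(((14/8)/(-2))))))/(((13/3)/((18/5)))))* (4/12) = 1127.07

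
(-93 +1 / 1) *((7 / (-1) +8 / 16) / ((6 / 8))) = 797.33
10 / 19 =0.53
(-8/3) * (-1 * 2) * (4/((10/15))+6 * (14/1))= 480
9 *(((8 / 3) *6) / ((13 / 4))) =44.31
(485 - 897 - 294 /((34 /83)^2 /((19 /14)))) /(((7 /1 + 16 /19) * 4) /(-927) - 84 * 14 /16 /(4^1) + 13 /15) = 159.03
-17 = -17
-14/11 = -1.27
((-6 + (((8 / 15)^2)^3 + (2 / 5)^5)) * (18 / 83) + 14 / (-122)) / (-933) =9027053977 / 5978532796875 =0.00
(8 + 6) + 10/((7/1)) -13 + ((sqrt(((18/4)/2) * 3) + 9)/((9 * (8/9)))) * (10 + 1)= 18.38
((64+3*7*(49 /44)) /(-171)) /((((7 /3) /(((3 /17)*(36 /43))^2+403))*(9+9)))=-828055920215 /168862350888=-4.90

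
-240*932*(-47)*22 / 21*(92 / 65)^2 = 130506483712 / 5915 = 22063648.98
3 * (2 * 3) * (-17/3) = -102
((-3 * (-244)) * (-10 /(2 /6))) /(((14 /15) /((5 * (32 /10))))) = -2635200 /7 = -376457.14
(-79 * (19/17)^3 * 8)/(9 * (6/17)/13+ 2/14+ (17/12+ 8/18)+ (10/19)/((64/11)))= -377.26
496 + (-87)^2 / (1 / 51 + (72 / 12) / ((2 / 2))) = 538291 / 307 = 1753.39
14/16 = 7/8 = 0.88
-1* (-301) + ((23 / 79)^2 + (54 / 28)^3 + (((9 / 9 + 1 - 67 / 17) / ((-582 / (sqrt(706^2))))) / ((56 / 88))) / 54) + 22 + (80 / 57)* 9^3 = 19607829800335199 / 14486928289848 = 1353.48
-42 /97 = -0.43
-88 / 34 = -44 / 17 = -2.59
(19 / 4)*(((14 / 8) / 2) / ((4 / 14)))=931 / 64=14.55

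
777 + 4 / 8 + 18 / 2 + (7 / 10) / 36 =283147 / 360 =786.52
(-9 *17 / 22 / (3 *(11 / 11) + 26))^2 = 23409 / 407044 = 0.06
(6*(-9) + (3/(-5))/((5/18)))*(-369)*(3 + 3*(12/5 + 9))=96362136/125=770897.09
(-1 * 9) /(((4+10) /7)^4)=-9 /16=-0.56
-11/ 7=-1.57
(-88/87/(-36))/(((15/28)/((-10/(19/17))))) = -20944/44631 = -0.47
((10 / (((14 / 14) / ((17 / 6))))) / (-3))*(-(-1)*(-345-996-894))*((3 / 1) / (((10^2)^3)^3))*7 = 17731 / 40000000000000000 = 0.00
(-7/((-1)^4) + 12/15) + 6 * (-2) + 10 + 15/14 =-499/70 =-7.13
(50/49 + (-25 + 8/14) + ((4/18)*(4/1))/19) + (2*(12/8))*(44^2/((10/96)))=2334952411/41895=55733.44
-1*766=-766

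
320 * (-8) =-2560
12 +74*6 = 456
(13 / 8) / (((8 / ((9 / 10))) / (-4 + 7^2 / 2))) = 4797 / 1280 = 3.75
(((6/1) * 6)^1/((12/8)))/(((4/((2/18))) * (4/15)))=5/2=2.50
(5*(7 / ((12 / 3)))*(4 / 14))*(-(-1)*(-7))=-35 / 2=-17.50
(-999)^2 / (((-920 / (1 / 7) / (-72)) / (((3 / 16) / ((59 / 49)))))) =188622189 / 108560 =1737.49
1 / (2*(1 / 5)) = 5 / 2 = 2.50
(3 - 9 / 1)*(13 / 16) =-39 / 8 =-4.88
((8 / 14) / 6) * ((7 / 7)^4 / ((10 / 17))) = 0.16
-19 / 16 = -1.19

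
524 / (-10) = -262 / 5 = -52.40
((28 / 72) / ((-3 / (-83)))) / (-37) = -581 / 1998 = -0.29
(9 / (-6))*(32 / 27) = -16 / 9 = -1.78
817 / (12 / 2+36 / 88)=17974 / 141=127.48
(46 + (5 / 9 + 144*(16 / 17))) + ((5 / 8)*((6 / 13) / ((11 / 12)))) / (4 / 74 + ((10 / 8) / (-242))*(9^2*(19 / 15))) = 1230143791 / 6780501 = 181.42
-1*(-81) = 81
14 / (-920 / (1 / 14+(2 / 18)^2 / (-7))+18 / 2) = -1106 / 1042569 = -0.00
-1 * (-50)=50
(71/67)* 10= 710/67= 10.60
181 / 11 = 16.45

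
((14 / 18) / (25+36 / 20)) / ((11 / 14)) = 245 / 6633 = 0.04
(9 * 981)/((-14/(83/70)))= -732807/980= -747.76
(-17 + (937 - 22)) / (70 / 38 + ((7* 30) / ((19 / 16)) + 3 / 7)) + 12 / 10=370051 / 59555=6.21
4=4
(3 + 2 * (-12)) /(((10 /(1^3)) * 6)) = -7 /20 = -0.35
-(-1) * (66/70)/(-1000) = -0.00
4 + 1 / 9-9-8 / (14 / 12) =-740 / 63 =-11.75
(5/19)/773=5/14687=0.00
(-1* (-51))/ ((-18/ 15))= -85/ 2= -42.50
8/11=0.73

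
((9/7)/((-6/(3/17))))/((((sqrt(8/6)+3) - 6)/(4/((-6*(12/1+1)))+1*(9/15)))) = 321*sqrt(3)/177905+2889/355810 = 0.01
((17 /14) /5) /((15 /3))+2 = 717 /350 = 2.05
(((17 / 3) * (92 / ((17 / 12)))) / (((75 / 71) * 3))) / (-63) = -26128 / 14175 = -1.84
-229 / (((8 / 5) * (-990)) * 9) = 229 / 14256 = 0.02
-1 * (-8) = 8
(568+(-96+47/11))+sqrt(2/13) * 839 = 839 * sqrt(26)/13+5239/11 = 805.36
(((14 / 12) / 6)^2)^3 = 117649 / 2176782336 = 0.00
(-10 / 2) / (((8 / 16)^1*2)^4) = -5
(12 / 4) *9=27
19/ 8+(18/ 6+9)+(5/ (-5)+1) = 115/ 8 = 14.38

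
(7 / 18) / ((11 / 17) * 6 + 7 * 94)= 119 / 202536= 0.00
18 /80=9 /40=0.22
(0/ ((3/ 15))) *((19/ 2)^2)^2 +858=858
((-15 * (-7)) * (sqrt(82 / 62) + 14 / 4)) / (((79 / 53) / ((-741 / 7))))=-4123665 / 158-589095 * sqrt(1271) / 2449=-34674.84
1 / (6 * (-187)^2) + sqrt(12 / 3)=419629 / 209814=2.00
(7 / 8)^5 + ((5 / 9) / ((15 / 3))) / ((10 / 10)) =184031 / 294912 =0.62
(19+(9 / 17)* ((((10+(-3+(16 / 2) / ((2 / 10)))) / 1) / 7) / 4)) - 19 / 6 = 23879 / 1428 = 16.72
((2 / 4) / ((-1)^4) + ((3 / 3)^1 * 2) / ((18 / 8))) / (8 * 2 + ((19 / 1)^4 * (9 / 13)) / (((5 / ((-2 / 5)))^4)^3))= 19371509552001953125 / 223159790125537260192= 0.09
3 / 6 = 1 / 2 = 0.50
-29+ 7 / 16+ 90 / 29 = -11813 / 464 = -25.46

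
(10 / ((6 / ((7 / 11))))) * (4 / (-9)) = -140 / 297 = -0.47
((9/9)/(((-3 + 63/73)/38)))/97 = -1387/7566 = -0.18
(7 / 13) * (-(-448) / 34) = 1568 / 221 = 7.10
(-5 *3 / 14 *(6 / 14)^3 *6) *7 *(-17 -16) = 40095 / 343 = 116.90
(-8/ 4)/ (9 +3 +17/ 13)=-0.15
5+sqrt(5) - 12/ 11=6.15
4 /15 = 0.27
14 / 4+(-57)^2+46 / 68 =55304 / 17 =3253.18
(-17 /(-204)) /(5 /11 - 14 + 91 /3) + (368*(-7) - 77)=-5879037 /2216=-2653.00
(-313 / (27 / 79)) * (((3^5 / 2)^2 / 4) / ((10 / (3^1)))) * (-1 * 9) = 1460104623 / 160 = 9125653.89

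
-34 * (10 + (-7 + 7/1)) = -340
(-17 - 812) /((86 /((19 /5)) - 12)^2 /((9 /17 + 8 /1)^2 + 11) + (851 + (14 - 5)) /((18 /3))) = -1810876719 /316046999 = -5.73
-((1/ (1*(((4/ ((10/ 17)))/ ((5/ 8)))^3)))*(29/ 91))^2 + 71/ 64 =3720270852358593511/ 3353483770303873024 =1.11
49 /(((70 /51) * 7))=51 /10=5.10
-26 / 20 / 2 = -13 / 20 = -0.65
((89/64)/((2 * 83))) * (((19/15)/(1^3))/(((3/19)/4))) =32129/119520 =0.27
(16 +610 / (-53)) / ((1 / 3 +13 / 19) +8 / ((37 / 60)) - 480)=-35853 / 3720653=-0.01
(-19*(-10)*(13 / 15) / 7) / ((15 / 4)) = 1976 / 315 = 6.27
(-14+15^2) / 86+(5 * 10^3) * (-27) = -11609789 / 86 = -134997.55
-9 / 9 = -1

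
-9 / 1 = -9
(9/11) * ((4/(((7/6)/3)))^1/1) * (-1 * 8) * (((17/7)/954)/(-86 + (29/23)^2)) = 2589984/1275602251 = 0.00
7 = 7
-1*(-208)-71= 137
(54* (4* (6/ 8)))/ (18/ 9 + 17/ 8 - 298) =-0.55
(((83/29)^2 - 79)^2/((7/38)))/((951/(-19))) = -853452735000/1569456539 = -543.79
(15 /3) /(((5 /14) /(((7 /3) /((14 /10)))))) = 70 /3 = 23.33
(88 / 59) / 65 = 88 / 3835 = 0.02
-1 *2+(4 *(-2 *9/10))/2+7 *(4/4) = 7/5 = 1.40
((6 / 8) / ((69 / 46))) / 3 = 0.17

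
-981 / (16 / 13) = -12753 / 16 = -797.06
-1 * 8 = -8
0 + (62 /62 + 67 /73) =1.92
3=3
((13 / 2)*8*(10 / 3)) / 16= 65 / 6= 10.83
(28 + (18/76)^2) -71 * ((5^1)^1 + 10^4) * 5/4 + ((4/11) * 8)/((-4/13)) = -7051901529/7942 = -887925.15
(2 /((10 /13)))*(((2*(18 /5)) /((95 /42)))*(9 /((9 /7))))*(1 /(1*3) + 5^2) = 183456 /125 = 1467.65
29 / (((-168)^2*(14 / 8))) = 29 / 49392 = 0.00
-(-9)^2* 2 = -162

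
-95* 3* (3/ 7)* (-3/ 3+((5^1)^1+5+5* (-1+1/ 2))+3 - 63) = 91485/ 14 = 6534.64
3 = 3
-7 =-7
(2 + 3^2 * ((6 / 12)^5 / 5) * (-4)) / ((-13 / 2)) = -71 / 260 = -0.27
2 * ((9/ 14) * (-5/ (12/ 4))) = -15/ 7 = -2.14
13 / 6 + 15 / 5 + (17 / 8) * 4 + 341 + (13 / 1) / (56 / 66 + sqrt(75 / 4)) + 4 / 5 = 141570 * sqrt(3) / 78539 + 418049228 / 1178085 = 357.98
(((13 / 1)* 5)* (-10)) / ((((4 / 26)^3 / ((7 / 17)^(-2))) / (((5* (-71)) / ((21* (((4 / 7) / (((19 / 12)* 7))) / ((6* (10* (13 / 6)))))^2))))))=782116717537553125 / 6912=113153460291891.37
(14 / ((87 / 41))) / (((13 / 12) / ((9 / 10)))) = 5.48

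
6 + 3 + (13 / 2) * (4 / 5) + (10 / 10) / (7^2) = 14.22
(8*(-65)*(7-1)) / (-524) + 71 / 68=62341 / 8908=7.00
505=505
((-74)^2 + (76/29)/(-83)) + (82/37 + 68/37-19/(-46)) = 22451776933/4096714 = 5480.44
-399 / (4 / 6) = -1197 / 2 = -598.50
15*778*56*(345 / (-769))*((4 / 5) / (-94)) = 90185760 / 36143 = 2495.25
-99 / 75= -33 / 25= -1.32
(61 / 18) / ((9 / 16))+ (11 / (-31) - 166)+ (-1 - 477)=-1602847 / 2511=-638.33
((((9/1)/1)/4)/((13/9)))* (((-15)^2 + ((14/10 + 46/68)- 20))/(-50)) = -2851443/442000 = -6.45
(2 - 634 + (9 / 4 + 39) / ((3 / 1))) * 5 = -12365 / 4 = -3091.25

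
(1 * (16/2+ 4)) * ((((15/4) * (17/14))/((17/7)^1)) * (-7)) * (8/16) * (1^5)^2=-315/4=-78.75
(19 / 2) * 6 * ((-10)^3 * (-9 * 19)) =9747000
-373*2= -746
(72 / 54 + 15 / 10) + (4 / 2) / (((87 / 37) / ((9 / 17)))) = 9713 / 2958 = 3.28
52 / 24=13 / 6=2.17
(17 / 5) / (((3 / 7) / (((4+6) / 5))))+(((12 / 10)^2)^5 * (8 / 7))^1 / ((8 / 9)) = 4886493002 / 205078125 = 23.83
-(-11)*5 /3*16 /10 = 88 /3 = 29.33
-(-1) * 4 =4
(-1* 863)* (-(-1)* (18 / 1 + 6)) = -20712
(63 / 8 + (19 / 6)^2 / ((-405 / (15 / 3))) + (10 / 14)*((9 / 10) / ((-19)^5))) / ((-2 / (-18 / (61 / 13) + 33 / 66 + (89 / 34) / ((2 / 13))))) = -53.01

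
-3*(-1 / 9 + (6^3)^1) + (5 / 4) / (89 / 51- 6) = -1687289 / 2604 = -647.96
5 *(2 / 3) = 10 / 3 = 3.33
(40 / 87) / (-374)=-20 / 16269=-0.00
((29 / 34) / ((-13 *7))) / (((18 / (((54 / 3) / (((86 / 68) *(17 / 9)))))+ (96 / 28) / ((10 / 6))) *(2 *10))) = -261 / 2476084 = -0.00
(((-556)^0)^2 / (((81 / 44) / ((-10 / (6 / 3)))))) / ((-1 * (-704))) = -5 / 1296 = -0.00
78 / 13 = 6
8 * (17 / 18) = 68 / 9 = 7.56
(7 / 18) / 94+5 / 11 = 8537 / 18612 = 0.46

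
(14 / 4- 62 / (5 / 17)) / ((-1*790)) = 2073 / 7900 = 0.26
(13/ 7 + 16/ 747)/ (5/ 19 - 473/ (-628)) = 117208036/ 63412083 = 1.85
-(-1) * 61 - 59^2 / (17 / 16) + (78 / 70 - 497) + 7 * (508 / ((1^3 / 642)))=1356148323 / 595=2279240.88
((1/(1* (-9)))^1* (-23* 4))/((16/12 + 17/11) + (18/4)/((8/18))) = 0.79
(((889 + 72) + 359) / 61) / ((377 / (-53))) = -69960 / 22997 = -3.04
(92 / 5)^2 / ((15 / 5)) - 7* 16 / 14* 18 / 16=7789 / 75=103.85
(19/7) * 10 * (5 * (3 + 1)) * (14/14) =3800/7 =542.86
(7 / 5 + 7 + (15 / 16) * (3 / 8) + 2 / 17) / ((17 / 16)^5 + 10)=790503424 / 1011977445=0.78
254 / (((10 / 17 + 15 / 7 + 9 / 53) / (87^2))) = 662733.47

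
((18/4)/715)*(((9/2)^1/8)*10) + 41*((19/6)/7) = 892877/48048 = 18.58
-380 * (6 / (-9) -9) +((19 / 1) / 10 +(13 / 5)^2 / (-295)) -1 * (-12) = 163159061 / 44250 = 3687.21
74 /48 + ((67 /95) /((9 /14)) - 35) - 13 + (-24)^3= -94866431 /6840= -13869.36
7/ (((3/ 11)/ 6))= 154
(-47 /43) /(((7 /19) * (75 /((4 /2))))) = -1786 /22575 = -0.08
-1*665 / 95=-7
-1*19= -19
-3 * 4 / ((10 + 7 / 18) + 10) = -216 / 367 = -0.59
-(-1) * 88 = 88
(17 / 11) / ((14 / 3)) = 0.33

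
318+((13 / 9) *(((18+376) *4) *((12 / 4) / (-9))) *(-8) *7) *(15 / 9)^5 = 3587486398 / 6561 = 546789.57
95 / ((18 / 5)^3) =11875 / 5832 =2.04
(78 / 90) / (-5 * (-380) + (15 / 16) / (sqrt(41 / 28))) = 2592512 / 5683583055- 104 * sqrt(287) / 9472638425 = 0.00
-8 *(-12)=96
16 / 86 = 8 / 43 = 0.19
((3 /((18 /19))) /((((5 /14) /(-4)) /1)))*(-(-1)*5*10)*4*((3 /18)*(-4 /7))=6080 /9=675.56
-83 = -83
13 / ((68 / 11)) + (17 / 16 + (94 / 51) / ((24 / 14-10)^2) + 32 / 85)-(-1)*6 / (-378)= 256009871 / 72056880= 3.55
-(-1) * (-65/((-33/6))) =11.82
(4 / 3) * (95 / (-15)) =-76 / 9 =-8.44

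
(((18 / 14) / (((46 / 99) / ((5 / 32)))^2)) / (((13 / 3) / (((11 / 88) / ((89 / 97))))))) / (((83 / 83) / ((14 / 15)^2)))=19964637 / 5013938176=0.00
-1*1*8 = -8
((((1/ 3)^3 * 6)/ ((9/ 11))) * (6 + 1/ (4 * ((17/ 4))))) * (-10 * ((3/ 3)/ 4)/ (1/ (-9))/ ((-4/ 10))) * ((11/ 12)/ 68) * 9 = -311575/ 27744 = -11.23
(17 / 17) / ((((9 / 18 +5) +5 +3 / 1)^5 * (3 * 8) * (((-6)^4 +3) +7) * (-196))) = -1 / 2754731863674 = -0.00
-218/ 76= -109/ 38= -2.87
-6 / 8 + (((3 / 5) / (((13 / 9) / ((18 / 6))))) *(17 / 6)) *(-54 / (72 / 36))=-24981 / 260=-96.08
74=74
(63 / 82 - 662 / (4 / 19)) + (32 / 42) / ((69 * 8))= -186765875 / 59409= -3143.73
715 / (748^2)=65 / 50864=0.00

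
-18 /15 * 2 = -12 /5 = -2.40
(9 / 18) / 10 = 1 / 20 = 0.05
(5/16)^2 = 0.10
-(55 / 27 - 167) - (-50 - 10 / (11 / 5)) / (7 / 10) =504958 / 2079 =242.89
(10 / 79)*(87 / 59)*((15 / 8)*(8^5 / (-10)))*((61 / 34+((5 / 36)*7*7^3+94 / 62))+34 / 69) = -21852108508160 / 56495981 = -386790.50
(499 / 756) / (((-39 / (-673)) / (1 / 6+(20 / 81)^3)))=64863977569 / 31338012888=2.07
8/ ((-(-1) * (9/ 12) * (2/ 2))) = 32/ 3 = 10.67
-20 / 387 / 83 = -20 / 32121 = -0.00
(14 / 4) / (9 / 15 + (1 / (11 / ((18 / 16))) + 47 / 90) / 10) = 138600 / 26233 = 5.28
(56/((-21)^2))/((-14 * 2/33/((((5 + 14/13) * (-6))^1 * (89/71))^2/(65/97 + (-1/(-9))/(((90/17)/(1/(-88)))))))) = -90235524706208640/193341877982071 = -466.71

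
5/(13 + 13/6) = 30/91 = 0.33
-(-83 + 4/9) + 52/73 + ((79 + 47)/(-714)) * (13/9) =927172/11169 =83.01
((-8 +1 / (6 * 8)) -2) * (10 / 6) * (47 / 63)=-12.41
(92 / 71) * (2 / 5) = 184 / 355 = 0.52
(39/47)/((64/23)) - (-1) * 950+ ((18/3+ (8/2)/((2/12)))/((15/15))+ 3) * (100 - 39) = 2963.30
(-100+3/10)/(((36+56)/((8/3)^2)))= -7976/1035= -7.71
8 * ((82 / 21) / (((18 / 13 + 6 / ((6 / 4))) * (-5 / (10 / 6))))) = -4264 / 2205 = -1.93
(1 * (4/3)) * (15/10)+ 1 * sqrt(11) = 2+ sqrt(11) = 5.32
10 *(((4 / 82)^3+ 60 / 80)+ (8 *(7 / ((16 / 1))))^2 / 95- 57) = -561.21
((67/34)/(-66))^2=4489/5035536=0.00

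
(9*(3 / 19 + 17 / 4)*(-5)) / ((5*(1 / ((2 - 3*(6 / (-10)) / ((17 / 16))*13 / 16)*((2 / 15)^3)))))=-38458 / 121125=-0.32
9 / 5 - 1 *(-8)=49 / 5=9.80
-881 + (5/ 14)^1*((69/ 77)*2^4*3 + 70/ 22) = -931933/ 1078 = -864.50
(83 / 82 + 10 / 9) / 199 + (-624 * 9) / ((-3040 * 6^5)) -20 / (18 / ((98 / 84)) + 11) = -1368968089 / 1835448640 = -0.75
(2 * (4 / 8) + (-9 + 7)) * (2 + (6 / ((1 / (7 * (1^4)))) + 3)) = -47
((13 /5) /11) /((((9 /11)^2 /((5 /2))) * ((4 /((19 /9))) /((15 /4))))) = 13585 /7776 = 1.75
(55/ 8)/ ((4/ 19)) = 1045/ 32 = 32.66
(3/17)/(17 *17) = 3/4913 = 0.00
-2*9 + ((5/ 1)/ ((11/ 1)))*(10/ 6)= -569/ 33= -17.24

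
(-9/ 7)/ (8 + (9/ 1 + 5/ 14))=-2/ 27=-0.07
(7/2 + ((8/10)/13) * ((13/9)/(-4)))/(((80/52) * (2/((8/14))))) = 4069/6300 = 0.65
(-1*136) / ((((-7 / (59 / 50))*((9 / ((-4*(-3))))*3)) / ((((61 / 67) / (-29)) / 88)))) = -122366 / 33662475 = -0.00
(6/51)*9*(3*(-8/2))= -216/17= -12.71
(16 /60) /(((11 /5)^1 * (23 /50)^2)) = 10000 /17457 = 0.57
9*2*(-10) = -180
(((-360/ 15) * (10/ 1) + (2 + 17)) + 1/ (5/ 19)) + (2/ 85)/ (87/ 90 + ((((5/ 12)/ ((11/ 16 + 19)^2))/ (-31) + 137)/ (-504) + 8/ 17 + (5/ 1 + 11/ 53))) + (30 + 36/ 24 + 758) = 30567383137606013/ 53411123432710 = 572.30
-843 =-843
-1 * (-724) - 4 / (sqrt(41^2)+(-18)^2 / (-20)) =22439 / 31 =723.84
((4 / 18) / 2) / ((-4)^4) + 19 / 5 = 43781 / 11520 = 3.80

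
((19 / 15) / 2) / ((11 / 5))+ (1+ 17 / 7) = 1717 / 462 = 3.72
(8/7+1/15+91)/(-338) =-4841/17745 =-0.27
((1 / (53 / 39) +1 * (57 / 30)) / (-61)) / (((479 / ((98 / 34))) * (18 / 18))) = -68453 / 263263190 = -0.00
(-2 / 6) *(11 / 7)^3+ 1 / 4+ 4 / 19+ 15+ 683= 54521251 / 78204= 697.17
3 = 3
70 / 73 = 0.96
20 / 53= 0.38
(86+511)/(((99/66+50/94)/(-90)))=-5050620/191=-26443.04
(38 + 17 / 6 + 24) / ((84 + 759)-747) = 389 / 576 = 0.68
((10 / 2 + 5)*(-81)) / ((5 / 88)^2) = -250905.60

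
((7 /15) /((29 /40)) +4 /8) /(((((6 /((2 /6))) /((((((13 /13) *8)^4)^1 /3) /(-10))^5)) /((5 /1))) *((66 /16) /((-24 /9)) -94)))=114715689708381274112 /727184334375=157753246.72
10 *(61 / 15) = 40.67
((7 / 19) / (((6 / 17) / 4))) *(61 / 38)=7259 / 1083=6.70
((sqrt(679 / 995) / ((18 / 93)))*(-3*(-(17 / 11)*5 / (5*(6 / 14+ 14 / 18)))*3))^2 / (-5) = -6736194416511 / 13908030400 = -484.34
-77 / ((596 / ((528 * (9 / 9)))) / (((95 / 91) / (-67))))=137940 / 129779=1.06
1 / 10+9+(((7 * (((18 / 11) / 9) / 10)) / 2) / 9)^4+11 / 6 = 10502516378401 / 960596010000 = 10.93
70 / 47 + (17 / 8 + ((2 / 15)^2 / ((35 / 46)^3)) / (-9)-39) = -1155311440219 / 32645025000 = -35.39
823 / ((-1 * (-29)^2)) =-823 / 841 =-0.98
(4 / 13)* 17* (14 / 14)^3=68 / 13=5.23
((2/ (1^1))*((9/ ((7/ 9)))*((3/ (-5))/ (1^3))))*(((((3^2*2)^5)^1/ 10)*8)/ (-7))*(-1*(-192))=705277476864/ 1225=575736715.81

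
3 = 3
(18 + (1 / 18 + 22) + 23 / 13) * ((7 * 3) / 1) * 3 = 68509 / 26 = 2634.96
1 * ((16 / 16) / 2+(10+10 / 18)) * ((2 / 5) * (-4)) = -796 / 45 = -17.69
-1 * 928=-928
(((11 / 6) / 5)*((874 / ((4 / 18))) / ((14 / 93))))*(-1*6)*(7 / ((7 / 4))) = -229911.94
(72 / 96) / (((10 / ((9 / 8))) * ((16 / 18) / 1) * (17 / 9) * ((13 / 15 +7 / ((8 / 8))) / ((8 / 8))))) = 6561 / 1027072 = 0.01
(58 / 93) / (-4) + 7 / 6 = 94 / 93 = 1.01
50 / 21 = 2.38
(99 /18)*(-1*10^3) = -5500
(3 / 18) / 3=1 / 18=0.06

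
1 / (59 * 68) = 1 / 4012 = 0.00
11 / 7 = 1.57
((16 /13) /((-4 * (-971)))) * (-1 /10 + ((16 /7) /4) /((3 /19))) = 1478 /1325415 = 0.00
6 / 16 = 3 / 8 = 0.38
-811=-811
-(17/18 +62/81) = -277/162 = -1.71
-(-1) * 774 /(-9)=-86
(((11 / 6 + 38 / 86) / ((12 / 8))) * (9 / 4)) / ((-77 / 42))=-1761 / 946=-1.86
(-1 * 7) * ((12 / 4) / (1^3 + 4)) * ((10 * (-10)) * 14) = 5880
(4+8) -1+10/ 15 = 35/ 3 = 11.67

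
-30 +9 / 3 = -27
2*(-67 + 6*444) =5194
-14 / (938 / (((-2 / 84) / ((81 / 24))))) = 4 / 37989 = 0.00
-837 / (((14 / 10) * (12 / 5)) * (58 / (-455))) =453375 / 232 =1954.20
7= 7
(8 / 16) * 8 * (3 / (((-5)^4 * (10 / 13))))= 78 / 3125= 0.02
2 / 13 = 0.15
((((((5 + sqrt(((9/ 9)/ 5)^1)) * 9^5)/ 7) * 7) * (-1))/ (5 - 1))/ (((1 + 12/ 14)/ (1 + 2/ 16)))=-18600435/ 416 - 3720087 * sqrt(5)/ 2080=-48711.80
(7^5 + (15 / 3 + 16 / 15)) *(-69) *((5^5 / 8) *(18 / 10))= -1631392875 / 2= -815696437.50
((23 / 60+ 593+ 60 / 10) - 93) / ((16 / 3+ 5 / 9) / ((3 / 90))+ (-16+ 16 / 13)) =394979 / 126280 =3.13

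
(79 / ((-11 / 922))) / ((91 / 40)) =-2910.61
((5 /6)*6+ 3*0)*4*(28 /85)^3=87808 /122825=0.71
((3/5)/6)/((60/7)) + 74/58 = 22403/17400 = 1.29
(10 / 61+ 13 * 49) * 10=388670 / 61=6371.64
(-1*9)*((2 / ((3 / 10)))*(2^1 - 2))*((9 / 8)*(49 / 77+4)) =0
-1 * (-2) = 2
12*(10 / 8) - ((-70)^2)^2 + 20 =-24009965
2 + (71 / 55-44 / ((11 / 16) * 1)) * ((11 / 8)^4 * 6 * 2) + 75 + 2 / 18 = -2612.70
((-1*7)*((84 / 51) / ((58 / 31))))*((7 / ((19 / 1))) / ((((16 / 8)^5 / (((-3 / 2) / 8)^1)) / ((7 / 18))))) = 0.01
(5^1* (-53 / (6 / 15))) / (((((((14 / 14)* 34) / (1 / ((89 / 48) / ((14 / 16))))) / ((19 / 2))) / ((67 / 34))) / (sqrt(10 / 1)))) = -35421225* sqrt(10) / 205768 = -544.36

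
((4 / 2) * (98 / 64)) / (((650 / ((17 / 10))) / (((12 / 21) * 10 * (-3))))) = -357 / 2600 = -0.14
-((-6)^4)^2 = -1679616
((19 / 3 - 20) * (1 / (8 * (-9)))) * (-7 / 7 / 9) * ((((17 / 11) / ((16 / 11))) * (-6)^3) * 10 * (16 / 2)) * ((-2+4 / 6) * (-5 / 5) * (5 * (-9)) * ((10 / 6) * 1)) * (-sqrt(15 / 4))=174250 * sqrt(15) / 9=74985.26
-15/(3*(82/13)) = -65/82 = -0.79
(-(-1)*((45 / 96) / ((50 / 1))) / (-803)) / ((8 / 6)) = -9 / 1027840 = -0.00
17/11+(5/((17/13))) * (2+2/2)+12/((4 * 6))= 5055/374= 13.52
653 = 653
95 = 95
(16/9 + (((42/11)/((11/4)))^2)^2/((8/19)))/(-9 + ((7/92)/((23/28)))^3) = -378545210649657314/321266304581547501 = -1.18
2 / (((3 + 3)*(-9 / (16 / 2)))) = -8 / 27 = -0.30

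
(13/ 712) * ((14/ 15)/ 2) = 91/ 10680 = 0.01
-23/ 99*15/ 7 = -115/ 231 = -0.50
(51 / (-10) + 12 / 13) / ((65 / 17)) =-1.09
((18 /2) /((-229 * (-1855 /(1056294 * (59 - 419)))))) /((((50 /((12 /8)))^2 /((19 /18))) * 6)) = -1.28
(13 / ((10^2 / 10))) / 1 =13 / 10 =1.30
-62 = -62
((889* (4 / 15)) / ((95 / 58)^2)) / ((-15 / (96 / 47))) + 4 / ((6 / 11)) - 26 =-325547096 / 10604375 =-30.70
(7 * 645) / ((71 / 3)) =13545 / 71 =190.77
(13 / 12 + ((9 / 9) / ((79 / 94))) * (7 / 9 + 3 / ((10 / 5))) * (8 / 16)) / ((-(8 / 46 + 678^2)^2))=-50255 / 4354933303001088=-0.00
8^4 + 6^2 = 4132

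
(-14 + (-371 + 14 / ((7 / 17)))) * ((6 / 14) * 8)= -8424 / 7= -1203.43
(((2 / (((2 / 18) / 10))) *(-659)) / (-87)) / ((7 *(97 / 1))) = 39540 / 19691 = 2.01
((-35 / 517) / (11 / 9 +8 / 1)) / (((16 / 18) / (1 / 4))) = -0.00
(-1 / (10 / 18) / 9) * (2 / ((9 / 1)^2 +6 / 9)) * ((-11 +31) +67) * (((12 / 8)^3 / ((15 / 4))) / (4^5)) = -2349 / 6272000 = -0.00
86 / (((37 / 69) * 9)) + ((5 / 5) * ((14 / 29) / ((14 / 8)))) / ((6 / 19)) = 20058 / 1073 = 18.69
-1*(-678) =678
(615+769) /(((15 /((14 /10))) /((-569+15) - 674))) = -11896864 /75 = -158624.85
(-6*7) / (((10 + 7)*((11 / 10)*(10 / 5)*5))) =-42 / 187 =-0.22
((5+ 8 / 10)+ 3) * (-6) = -264 / 5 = -52.80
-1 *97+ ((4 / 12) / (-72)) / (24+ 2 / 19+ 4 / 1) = -11188387 / 115344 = -97.00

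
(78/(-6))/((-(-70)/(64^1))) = -416/35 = -11.89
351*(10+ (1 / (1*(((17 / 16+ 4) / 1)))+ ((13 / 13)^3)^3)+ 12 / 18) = 12493 / 3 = 4164.33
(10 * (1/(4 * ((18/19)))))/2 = 95/72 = 1.32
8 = 8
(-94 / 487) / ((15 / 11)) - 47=-344369 / 7305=-47.14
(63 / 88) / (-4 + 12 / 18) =-189 / 880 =-0.21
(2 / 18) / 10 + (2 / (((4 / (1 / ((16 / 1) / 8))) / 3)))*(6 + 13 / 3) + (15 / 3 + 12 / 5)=2729 / 180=15.16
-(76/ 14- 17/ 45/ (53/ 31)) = -86941/ 16695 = -5.21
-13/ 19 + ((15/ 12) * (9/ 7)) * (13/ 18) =507/ 1064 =0.48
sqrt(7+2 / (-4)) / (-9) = -0.28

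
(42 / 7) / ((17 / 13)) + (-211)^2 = 756935 / 17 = 44525.59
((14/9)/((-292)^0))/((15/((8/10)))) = 56/675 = 0.08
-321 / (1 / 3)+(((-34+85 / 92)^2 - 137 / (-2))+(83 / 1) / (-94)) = 79022391 / 397808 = 198.64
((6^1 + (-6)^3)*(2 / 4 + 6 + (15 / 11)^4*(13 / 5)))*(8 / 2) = -190504860 / 14641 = -13011.74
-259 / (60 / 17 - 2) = -4403 / 26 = -169.35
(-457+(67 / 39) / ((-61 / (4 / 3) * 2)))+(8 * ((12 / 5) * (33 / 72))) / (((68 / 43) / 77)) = -17311478 / 606645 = -28.54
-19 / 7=-2.71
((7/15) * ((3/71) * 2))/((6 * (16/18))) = 21/2840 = 0.01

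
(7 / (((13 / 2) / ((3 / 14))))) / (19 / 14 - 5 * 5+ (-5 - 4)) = -0.01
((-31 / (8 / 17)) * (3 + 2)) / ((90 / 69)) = -12121 / 48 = -252.52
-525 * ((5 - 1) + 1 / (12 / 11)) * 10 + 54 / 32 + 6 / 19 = -7846391 / 304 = -25810.50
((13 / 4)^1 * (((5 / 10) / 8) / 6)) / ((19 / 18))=39 / 1216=0.03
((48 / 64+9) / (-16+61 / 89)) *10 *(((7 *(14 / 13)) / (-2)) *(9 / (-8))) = -588735 / 21808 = -27.00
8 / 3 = 2.67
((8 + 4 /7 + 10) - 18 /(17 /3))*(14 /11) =3664 /187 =19.59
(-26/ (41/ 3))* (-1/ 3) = 26/ 41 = 0.63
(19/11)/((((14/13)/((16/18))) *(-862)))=-494/298683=-0.00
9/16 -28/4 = -103/16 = -6.44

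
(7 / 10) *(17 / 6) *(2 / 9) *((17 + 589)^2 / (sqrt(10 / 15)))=1213919 *sqrt(6) / 15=198232.14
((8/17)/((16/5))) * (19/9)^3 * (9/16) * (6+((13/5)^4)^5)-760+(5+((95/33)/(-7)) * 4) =10037289918906004884666832793/64714965820312500000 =155099980.22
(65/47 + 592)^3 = 21691961596369/103823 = 208932140.24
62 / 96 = 0.65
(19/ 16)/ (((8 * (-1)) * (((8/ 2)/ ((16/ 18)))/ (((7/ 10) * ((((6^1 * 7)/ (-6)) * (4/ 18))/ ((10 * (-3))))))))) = -931/ 777600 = -0.00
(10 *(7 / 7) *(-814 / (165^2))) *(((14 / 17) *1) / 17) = -2072 / 143055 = -0.01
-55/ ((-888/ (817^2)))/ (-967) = -36711895/ 858696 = -42.75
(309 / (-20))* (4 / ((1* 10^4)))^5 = -309 / 1953125000000000000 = -0.00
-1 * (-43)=43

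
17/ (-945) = -17/ 945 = -0.02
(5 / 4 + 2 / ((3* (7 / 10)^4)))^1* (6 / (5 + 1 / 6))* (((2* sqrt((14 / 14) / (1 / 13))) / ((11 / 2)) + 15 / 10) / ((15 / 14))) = 185624* sqrt(13) / 116963 + 69609 / 10633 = 12.27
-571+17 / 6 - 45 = -3679 / 6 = -613.17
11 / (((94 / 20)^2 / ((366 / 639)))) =134200 / 470517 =0.29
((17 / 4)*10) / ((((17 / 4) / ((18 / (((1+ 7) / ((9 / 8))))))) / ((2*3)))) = 1215 / 8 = 151.88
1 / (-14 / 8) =-4 / 7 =-0.57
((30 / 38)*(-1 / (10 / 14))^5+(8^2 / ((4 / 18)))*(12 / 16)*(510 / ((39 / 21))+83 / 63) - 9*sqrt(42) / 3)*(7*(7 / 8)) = 450815936823 / 1235000 - 147*sqrt(42) / 8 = 364914.06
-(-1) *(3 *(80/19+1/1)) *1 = 297/19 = 15.63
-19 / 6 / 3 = -19 / 18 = -1.06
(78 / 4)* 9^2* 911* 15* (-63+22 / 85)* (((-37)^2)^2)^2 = -161724059358309547768071 / 34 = -4756589981126751404943.26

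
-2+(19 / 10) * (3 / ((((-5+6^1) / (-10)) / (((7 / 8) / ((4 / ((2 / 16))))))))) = -911 / 256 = -3.56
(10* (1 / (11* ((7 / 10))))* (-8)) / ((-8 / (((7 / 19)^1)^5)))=0.01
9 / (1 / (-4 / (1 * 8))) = -9 / 2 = -4.50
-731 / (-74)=731 / 74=9.88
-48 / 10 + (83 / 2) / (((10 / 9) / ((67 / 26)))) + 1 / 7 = 333391 / 3640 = 91.59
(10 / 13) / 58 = 5 / 377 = 0.01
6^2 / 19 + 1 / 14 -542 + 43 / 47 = -6740065 / 12502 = -539.12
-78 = -78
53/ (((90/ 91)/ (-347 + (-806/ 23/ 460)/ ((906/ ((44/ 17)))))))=-17044717719302/ 916611525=-18595.36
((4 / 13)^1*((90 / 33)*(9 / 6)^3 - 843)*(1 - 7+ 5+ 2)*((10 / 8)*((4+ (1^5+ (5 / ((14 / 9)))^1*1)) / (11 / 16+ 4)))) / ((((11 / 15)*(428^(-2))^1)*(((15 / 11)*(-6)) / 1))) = 7360516304 / 429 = 17157380.66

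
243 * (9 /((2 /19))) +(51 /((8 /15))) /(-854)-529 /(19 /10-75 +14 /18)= 40184374329 /1933456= 20783.70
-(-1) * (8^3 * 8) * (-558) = -2285568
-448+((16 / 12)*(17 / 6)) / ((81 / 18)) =-36220 / 81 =-447.16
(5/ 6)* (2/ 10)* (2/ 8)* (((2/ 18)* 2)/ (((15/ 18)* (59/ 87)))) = 29/ 1770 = 0.02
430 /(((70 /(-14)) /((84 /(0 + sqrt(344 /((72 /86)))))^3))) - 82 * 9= -8001504 * sqrt(2) /1849 - 738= -6857.98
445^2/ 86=198025/ 86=2302.62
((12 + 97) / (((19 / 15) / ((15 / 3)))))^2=66830625 / 361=185126.39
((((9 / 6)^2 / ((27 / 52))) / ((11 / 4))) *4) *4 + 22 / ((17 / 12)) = 22856 / 561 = 40.74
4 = 4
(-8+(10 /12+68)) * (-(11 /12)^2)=-44165 /864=-51.12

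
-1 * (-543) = 543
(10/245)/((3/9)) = 6/49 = 0.12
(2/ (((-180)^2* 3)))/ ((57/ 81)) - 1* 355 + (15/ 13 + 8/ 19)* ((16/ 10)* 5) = -152231387/ 444600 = -342.40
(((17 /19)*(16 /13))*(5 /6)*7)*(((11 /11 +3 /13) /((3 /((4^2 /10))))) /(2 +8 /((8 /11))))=121856 /375687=0.32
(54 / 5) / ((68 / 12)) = 1.91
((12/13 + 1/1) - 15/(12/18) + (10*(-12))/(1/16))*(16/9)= -3449.91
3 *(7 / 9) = 7 / 3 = 2.33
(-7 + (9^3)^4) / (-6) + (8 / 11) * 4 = -1553362450511 / 33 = -47071589409.42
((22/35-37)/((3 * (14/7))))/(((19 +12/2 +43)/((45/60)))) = -1273/19040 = -0.07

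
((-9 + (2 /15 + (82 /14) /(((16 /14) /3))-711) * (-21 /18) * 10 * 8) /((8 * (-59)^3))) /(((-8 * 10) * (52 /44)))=1606363 /3844694880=0.00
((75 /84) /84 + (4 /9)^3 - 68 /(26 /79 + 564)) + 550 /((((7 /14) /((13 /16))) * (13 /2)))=137.48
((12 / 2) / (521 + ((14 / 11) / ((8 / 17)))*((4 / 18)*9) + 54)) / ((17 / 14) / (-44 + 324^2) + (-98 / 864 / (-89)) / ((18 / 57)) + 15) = 5591713792896 / 8115893051540017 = 0.00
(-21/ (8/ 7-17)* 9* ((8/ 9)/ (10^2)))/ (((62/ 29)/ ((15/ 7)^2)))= 261/ 1147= 0.23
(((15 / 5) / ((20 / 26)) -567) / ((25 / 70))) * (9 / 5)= -354753 / 125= -2838.02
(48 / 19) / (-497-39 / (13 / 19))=-24 / 5263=-0.00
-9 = -9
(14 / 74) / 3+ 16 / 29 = 1979 / 3219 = 0.61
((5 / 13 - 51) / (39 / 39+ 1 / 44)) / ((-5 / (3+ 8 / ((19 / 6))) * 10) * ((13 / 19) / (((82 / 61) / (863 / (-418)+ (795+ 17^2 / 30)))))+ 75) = 217078477 / 15882274720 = 0.01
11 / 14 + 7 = 109 / 14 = 7.79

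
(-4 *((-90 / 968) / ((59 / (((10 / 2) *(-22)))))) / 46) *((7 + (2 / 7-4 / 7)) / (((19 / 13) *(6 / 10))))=-229125 / 1985291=-0.12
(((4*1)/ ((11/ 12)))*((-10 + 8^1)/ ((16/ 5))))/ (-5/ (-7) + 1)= -35/ 22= -1.59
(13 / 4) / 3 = 13 / 12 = 1.08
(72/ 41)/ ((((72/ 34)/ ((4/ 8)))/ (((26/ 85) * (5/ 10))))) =13/ 205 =0.06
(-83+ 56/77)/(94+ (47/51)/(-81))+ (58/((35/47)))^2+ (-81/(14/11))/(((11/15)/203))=-120879764447201/10463795650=-11552.19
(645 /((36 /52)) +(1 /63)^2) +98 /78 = 48136045 /51597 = 932.92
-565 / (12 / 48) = -2260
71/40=1.78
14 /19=0.74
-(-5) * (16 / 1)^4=327680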